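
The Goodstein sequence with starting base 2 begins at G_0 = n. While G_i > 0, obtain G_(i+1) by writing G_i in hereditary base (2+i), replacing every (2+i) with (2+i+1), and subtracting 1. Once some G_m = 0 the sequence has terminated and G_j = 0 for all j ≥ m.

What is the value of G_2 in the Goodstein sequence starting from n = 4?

41

4 —HB2→ 2^2 —bump→ 3^3 = 27 —(−1)→ 26
26 —HB3→ 2·3^2 + 2·3 + 2 —bump→ 2·4^2 + 2·4 + 2 = 42 —(−1)→ 41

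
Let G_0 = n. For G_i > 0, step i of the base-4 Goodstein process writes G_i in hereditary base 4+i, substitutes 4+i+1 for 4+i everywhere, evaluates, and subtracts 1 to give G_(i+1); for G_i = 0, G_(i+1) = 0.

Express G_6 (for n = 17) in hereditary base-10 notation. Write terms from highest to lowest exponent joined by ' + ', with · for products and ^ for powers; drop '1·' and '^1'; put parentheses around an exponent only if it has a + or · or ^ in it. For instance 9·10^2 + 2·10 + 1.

5·10 + 1

i=0: 17 = 4^2 + 1 (b=4); 4→5: 5^2 + 1 = 26; 26−1 = 25
i=1: 25 = 5^2 (b=5); 5→6: 6^2 = 36; 36−1 = 35
i=2: 35 = 5·6 + 5 (b=6); 6→7: 5·7 + 5 = 40; 40−1 = 39
i=3: 39 = 5·7 + 4 (b=7); 7→8: 5·8 + 4 = 44; 44−1 = 43
i=4: 43 = 5·8 + 3 (b=8); 8→9: 5·9 + 3 = 48; 48−1 = 47
i=5: 47 = 5·9 + 2 (b=9); 9→10: 5·10 + 2 = 52; 52−1 = 51
i=6: 51 = 5·10 + 1 (b=10); 10→11: 5·11 + 1 = 56; 56−1 = 55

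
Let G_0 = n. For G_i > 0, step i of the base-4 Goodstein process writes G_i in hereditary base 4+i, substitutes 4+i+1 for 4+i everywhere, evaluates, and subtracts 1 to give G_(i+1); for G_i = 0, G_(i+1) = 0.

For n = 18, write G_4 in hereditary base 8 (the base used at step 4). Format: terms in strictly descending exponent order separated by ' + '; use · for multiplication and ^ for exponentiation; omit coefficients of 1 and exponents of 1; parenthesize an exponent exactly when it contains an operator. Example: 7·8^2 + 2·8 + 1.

G_0 = 18. HB_4(18) = 4^2 + 2. Bump = 27. G_1 = 26.
G_1 = 26. HB_5(26) = 5^2 + 1. Bump = 37. G_2 = 36.
G_2 = 36. HB_6(36) = 6^2. Bump = 49. G_3 = 48.
G_3 = 48. HB_7(48) = 6·7 + 6. Bump = 54. G_4 = 53.
G_4 = 53. HB_8(53) = 6·8 + 5. Bump = 59. G_5 = 58.

6·8 + 5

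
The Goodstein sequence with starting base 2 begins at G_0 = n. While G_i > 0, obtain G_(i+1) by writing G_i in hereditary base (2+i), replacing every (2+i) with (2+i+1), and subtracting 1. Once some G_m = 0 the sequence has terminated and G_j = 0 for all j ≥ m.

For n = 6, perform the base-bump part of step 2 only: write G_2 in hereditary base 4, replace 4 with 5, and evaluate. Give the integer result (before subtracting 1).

3126

(0) 6|_2 = 2^2 + 2 ↦ 3^3 + 3|_3 = 30 ⇒ 29
(1) 29|_3 = 3^3 + 2 ↦ 4^4 + 2|_4 = 258 ⇒ 257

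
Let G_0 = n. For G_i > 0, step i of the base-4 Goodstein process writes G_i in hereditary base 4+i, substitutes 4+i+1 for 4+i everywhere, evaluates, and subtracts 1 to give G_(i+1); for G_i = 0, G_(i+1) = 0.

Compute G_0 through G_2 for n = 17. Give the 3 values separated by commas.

17, 25, 35

[0] 17 ≡ 4^2 + 1 (base 4). Lift 5: 26. −1: 25.
[1] 25 ≡ 5^2 (base 5). Lift 6: 36. −1: 35.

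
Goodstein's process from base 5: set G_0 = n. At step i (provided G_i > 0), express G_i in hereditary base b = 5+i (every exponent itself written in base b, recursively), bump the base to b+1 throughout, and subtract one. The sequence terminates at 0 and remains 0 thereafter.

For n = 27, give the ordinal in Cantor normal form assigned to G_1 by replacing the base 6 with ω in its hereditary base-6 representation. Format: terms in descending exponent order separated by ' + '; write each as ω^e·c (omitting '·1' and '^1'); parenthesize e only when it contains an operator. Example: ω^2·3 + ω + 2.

i=0: 27 = 5^2 + 2 (b=5); 5→6: 6^2 + 2 = 38; 38−1 = 37
i=1: 37 = 6^2 + 1 (b=6); 6→7: 7^2 + 1 = 50; 50−1 = 49

ω^2 + 1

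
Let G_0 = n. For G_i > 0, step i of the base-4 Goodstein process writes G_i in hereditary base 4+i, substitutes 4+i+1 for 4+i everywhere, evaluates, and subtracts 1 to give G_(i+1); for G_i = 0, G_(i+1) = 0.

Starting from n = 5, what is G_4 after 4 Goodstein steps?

3

step 0: 5 = 4 + 1; sub 5 for 4: 5 + 1; = 6; G_1 = 6−1 = 5
step 1: 5 = 5; sub 6 for 5: 6; = 6; G_2 = 6−1 = 5
step 2: 5 = 5; sub 7 for 6: 5; = 5; G_3 = 5−1 = 4
step 3: 4 = 4; sub 8 for 7: 4; = 4; G_4 = 4−1 = 3
step 4: 3 = 3; sub 9 for 8: 3; = 3; G_5 = 3−1 = 2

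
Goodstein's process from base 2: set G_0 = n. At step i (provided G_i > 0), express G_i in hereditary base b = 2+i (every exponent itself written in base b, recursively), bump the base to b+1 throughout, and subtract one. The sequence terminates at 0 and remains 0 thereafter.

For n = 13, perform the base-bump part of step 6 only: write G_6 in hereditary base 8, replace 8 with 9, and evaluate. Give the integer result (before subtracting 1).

(0) 13|_2 = 2^(2 + 1) + 2^2 + 1 ↦ 3^(3 + 1) + 3^3 + 1|_3 = 109 ⇒ 108
(1) 108|_3 = 3^(3 + 1) + 3^3 ↦ 4^(4 + 1) + 4^4|_4 = 1280 ⇒ 1279
(2) 1279|_4 = 4^(4 + 1) + 3·4^3 + 3·4^2 + 3·4 + 3 ↦ 5^(5 + 1) + 3·5^3 + 3·5^2 + 3·5 + 3|_5 = 16093 ⇒ 16092
(3) 16092|_5 = 5^(5 + 1) + 3·5^3 + 3·5^2 + 3·5 + 2 ↦ 6^(6 + 1) + 3·6^3 + 3·6^2 + 3·6 + 2|_6 = 280712 ⇒ 280711
(4) 280711|_6 = 6^(6 + 1) + 3·6^3 + 3·6^2 + 3·6 + 1 ↦ 7^(7 + 1) + 3·7^3 + 3·7^2 + 3·7 + 1|_7 = 5765999 ⇒ 5765998
(5) 5765998|_7 = 7^(7 + 1) + 3·7^3 + 3·7^2 + 3·7 ↦ 8^(8 + 1) + 3·8^3 + 3·8^2 + 3·8|_8 = 134219480 ⇒ 134219479
(6) 134219479|_8 = 8^(8 + 1) + 3·8^3 + 3·8^2 + 2·8 + 7 ↦ 9^(9 + 1) + 3·9^3 + 3·9^2 + 2·9 + 7|_9 = 3486786856 ⇒ 3486786855

3486786856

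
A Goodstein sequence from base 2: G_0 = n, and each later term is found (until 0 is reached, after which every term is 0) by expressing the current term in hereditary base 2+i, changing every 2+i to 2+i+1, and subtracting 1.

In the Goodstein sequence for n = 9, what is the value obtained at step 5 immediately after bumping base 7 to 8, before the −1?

(0) 9|_2 = 2^(2 + 1) + 1 ↦ 3^(3 + 1) + 1|_3 = 82 ⇒ 81
(1) 81|_3 = 3^(3 + 1) ↦ 4^(4 + 1)|_4 = 1024 ⇒ 1023
(2) 1023|_4 = 3·4^4 + 3·4^3 + 3·4^2 + 3·4 + 3 ↦ 3·5^5 + 3·5^3 + 3·5^2 + 3·5 + 3|_5 = 9843 ⇒ 9842
(3) 9842|_5 = 3·5^5 + 3·5^3 + 3·5^2 + 3·5 + 2 ↦ 3·6^6 + 3·6^3 + 3·6^2 + 3·6 + 2|_6 = 140744 ⇒ 140743
(4) 140743|_6 = 3·6^6 + 3·6^3 + 3·6^2 + 3·6 + 1 ↦ 3·7^7 + 3·7^3 + 3·7^2 + 3·7 + 1|_7 = 2471827 ⇒ 2471826
(5) 2471826|_7 = 3·7^7 + 3·7^3 + 3·7^2 + 3·7 ↦ 3·8^8 + 3·8^3 + 3·8^2 + 3·8|_8 = 50333400 ⇒ 50333399

50333400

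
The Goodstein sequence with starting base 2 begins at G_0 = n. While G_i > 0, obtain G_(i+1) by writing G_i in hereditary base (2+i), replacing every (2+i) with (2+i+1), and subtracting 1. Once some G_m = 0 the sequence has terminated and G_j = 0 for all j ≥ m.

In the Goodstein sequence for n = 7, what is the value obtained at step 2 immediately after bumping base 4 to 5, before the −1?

i=0: 7 = 2^2 + 2 + 1 (b=2); 2→3: 3^3 + 3 + 1 = 31; 31−1 = 30
i=1: 30 = 3^3 + 3 (b=3); 3→4: 4^4 + 4 = 260; 260−1 = 259
i=2: 259 = 4^4 + 3 (b=4); 4→5: 5^5 + 3 = 3128; 3128−1 = 3127

3128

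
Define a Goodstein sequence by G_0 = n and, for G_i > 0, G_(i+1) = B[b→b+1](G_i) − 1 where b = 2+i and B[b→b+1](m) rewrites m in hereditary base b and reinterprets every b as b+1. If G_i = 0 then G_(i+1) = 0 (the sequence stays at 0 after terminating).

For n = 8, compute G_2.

[0] 8 ≡ 2^(2 + 1) (base 2). Lift 3: 81. −1: 80.
[1] 80 ≡ 2·3^3 + 2·3^2 + 2·3 + 2 (base 3). Lift 4: 554. −1: 553.
[2] 553 ≡ 2·4^4 + 2·4^2 + 2·4 + 1 (base 4). Lift 5: 6311. −1: 6310.

553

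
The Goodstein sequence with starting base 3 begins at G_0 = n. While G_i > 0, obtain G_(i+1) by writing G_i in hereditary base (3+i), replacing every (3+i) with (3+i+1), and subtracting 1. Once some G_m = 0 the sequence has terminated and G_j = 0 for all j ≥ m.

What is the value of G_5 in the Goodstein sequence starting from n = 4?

(0) 4|_3 = 3 + 1 ↦ 4 + 1|_4 = 5 ⇒ 4
(1) 4|_4 = 4 ↦ 5|_5 = 5 ⇒ 4
(2) 4|_5 = 4 ↦ 4|_6 = 4 ⇒ 3
(3) 3|_6 = 3 ↦ 3|_7 = 3 ⇒ 2
(4) 2|_7 = 2 ↦ 2|_8 = 2 ⇒ 1
(5) 1|_8 = 1 ↦ 1|_9 = 1 ⇒ 0

1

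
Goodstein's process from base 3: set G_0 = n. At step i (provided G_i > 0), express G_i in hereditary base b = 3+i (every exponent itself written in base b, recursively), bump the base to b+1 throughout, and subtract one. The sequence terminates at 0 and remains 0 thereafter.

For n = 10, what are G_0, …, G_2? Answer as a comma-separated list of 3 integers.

G_0 = 10. HB_3(10) = 3^2 + 1. Bump = 17. G_1 = 16.
G_1 = 16. HB_4(16) = 4^2. Bump = 25. G_2 = 24.

10, 16, 24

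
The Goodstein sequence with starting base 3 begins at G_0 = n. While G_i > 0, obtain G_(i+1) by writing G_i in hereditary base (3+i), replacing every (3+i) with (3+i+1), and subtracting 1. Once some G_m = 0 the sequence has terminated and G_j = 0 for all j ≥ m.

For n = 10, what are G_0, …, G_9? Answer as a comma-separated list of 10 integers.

10, 16, 24, 27, 30, 33, 36, 39, 41, 43

10 —HB3→ 3^2 + 1 —bump→ 4^2 + 1 = 17 —(−1)→ 16
16 —HB4→ 4^2 —bump→ 5^2 = 25 —(−1)→ 24
24 —HB5→ 4·5 + 4 —bump→ 4·6 + 4 = 28 —(−1)→ 27
27 —HB6→ 4·6 + 3 —bump→ 4·7 + 3 = 31 —(−1)→ 30
30 —HB7→ 4·7 + 2 —bump→ 4·8 + 2 = 34 —(−1)→ 33
33 —HB8→ 4·8 + 1 —bump→ 4·9 + 1 = 37 —(−1)→ 36
36 —HB9→ 4·9 —bump→ 4·10 = 40 —(−1)→ 39
39 —HB10→ 3·10 + 9 —bump→ 3·11 + 9 = 42 —(−1)→ 41
41 —HB11→ 3·11 + 8 —bump→ 3·12 + 8 = 44 —(−1)→ 43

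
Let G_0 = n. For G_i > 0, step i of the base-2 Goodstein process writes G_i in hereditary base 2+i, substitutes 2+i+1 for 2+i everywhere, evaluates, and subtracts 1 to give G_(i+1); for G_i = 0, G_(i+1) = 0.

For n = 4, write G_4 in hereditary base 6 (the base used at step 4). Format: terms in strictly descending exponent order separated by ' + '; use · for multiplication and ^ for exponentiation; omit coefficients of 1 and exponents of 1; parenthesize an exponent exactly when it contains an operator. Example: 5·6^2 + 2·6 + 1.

2·6^2 + 6 + 5

step 0: 4 = 2^2; sub 3 for 2: 3^3; = 27; G_1 = 27−1 = 26
step 1: 26 = 2·3^2 + 2·3 + 2; sub 4 for 3: 2·4^2 + 2·4 + 2; = 42; G_2 = 42−1 = 41
step 2: 41 = 2·4^2 + 2·4 + 1; sub 5 for 4: 2·5^2 + 2·5 + 1; = 61; G_3 = 61−1 = 60
step 3: 60 = 2·5^2 + 2·5; sub 6 for 5: 2·6^2 + 2·6; = 84; G_4 = 84−1 = 83
step 4: 83 = 2·6^2 + 6 + 5; sub 7 for 6: 2·7^2 + 7 + 5; = 110; G_5 = 110−1 = 109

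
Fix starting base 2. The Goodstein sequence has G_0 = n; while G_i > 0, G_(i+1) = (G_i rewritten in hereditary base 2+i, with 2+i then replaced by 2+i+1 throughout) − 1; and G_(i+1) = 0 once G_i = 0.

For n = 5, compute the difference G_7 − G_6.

703

G_0=5  [base 2] 2^2 + 1  →[2↦3]→  3^3 + 1 = 28  −1 ⇒ G_1=27
G_1=27  [base 3] 3^3  →[3↦4]→  4^4 = 256  −1 ⇒ G_2=255
G_2=255  [base 4] 3·4^3 + 3·4^2 + 3·4 + 3  →[4↦5]→  3·5^3 + 3·5^2 + 3·5 + 3 = 468  −1 ⇒ G_3=467
G_3=467  [base 5] 3·5^3 + 3·5^2 + 3·5 + 2  →[5↦6]→  3·6^3 + 3·6^2 + 3·6 + 2 = 776  −1 ⇒ G_4=775
G_4=775  [base 6] 3·6^3 + 3·6^2 + 3·6 + 1  →[6↦7]→  3·7^3 + 3·7^2 + 3·7 + 1 = 1198  −1 ⇒ G_5=1197
G_5=1197  [base 7] 3·7^3 + 3·7^2 + 3·7  →[7↦8]→  3·8^3 + 3·8^2 + 3·8 = 1752  −1 ⇒ G_6=1751
G_6=1751  [base 8] 3·8^3 + 3·8^2 + 2·8 + 7  →[8↦9]→  3·9^3 + 3·9^2 + 2·9 + 7 = 2455  −1 ⇒ G_7=2454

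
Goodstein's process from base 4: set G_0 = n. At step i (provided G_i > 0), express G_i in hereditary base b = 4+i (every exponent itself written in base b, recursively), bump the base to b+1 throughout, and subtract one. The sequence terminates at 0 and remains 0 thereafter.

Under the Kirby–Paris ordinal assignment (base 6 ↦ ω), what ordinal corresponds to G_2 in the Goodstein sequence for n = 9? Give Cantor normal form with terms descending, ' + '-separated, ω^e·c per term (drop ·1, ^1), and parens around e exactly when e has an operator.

ω + 5

G_0=9  [base 4] 2·4 + 1  →[4↦5]→  2·5 + 1 = 11  −1 ⇒ G_1=10
G_1=10  [base 5] 2·5  →[5↦6]→  2·6 = 12  −1 ⇒ G_2=11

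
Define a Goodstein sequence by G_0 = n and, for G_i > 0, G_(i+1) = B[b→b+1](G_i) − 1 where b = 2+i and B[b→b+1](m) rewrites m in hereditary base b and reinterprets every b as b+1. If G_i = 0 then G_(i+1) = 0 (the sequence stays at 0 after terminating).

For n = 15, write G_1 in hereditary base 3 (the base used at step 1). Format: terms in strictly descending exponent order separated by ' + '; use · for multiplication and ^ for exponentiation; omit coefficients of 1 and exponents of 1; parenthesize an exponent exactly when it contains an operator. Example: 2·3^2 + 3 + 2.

(0) 15|_2 = 2^(2 + 1) + 2^2 + 2 + 1 ↦ 3^(3 + 1) + 3^3 + 3 + 1|_3 = 112 ⇒ 111
(1) 111|_3 = 3^(3 + 1) + 3^3 + 3 ↦ 4^(4 + 1) + 4^4 + 4|_4 = 1284 ⇒ 1283

3^(3 + 1) + 3^3 + 3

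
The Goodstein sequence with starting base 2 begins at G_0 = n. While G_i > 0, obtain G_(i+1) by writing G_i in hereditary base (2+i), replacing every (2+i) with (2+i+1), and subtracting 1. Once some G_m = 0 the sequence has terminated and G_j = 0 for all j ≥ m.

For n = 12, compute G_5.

12 —HB2→ 2^(2 + 1) + 2^2 —bump→ 3^(3 + 1) + 3^3 = 108 —(−1)→ 107
107 —HB3→ 3^(3 + 1) + 2·3^2 + 2·3 + 2 —bump→ 4^(4 + 1) + 2·4^2 + 2·4 + 2 = 1066 —(−1)→ 1065
1065 —HB4→ 4^(4 + 1) + 2·4^2 + 2·4 + 1 —bump→ 5^(5 + 1) + 2·5^2 + 2·5 + 1 = 15686 —(−1)→ 15685
15685 —HB5→ 5^(5 + 1) + 2·5^2 + 2·5 —bump→ 6^(6 + 1) + 2·6^2 + 2·6 = 280020 —(−1)→ 280019
280019 —HB6→ 6^(6 + 1) + 2·6^2 + 6 + 5 —bump→ 7^(7 + 1) + 2·7^2 + 7 + 5 = 5764911 —(−1)→ 5764910
5764910 —HB7→ 7^(7 + 1) + 2·7^2 + 7 + 4 —bump→ 8^(8 + 1) + 2·8^2 + 8 + 4 = 134217868 —(−1)→ 134217867

5764910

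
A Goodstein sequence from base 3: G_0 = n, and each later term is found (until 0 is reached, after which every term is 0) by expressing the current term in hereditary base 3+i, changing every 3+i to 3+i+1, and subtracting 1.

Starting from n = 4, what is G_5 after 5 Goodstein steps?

1

G_0 = 4. HB_3(4) = 3 + 1. Bump = 5. G_1 = 4.
G_1 = 4. HB_4(4) = 4. Bump = 5. G_2 = 4.
G_2 = 4. HB_5(4) = 4. Bump = 4. G_3 = 3.
G_3 = 3. HB_6(3) = 3. Bump = 3. G_4 = 2.
G_4 = 2. HB_7(2) = 2. Bump = 2. G_5 = 1.
G_5 = 1. HB_8(1) = 1. Bump = 1. G_6 = 0.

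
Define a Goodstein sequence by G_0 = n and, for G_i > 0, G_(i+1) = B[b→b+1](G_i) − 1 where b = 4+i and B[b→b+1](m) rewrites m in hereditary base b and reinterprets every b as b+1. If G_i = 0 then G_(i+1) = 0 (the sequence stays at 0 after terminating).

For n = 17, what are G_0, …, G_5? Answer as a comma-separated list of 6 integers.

step 0: 17 = 4^2 + 1; sub 5 for 4: 5^2 + 1; = 26; G_1 = 26−1 = 25
step 1: 25 = 5^2; sub 6 for 5: 6^2; = 36; G_2 = 36−1 = 35
step 2: 35 = 5·6 + 5; sub 7 for 6: 5·7 + 5; = 40; G_3 = 40−1 = 39
step 3: 39 = 5·7 + 4; sub 8 for 7: 5·8 + 4; = 44; G_4 = 44−1 = 43
step 4: 43 = 5·8 + 3; sub 9 for 8: 5·9 + 3; = 48; G_5 = 48−1 = 47

17, 25, 35, 39, 43, 47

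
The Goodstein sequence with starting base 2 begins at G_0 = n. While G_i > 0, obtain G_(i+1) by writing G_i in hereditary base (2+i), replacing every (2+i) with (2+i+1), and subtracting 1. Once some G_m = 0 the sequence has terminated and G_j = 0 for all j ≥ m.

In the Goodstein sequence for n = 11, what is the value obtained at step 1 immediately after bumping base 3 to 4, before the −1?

i=0: 11 = 2^(2 + 1) + 2 + 1 (b=2); 2→3: 3^(3 + 1) + 3 + 1 = 85; 85−1 = 84
i=1: 84 = 3^(3 + 1) + 3 (b=3); 3→4: 4^(4 + 1) + 4 = 1028; 1028−1 = 1027

1028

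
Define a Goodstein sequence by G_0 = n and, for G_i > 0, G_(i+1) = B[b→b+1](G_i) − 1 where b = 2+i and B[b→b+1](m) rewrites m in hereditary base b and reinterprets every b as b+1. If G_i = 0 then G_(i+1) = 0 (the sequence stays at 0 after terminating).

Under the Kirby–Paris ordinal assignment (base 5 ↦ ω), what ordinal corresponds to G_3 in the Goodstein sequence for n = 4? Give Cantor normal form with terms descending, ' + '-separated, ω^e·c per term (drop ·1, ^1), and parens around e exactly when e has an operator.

ω^2·2 + ω·2

G_0 = 4. HB_2(4) = 2^2. Bump = 27. G_1 = 26.
G_1 = 26. HB_3(26) = 2·3^2 + 2·3 + 2. Bump = 42. G_2 = 41.
G_2 = 41. HB_4(41) = 2·4^2 + 2·4 + 1. Bump = 61. G_3 = 60.
G_3 = 60. HB_5(60) = 2·5^2 + 2·5. Bump = 84. G_4 = 83.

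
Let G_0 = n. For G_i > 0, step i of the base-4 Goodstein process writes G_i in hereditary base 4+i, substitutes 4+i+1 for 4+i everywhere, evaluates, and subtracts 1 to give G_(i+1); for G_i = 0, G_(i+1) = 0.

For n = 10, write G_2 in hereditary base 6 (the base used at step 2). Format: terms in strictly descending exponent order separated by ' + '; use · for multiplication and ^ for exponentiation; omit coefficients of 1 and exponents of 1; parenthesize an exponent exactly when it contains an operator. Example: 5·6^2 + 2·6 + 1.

2·6

i=0: 10 = 2·4 + 2 (b=4); 4→5: 2·5 + 2 = 12; 12−1 = 11
i=1: 11 = 2·5 + 1 (b=5); 5→6: 2·6 + 1 = 13; 13−1 = 12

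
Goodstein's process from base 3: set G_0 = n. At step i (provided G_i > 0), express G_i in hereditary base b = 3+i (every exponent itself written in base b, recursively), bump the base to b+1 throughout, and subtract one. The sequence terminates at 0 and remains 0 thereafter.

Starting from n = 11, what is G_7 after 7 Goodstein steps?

51

[0] 11 ≡ 3^2 + 2 (base 3). Lift 4: 18. −1: 17.
[1] 17 ≡ 4^2 + 1 (base 4). Lift 5: 26. −1: 25.
[2] 25 ≡ 5^2 (base 5). Lift 6: 36. −1: 35.
[3] 35 ≡ 5·6 + 5 (base 6). Lift 7: 40. −1: 39.
[4] 39 ≡ 5·7 + 4 (base 7). Lift 8: 44. −1: 43.
[5] 43 ≡ 5·8 + 3 (base 8). Lift 9: 48. −1: 47.
[6] 47 ≡ 5·9 + 2 (base 9). Lift 10: 52. −1: 51.
[7] 51 ≡ 5·10 + 1 (base 10). Lift 11: 56. −1: 55.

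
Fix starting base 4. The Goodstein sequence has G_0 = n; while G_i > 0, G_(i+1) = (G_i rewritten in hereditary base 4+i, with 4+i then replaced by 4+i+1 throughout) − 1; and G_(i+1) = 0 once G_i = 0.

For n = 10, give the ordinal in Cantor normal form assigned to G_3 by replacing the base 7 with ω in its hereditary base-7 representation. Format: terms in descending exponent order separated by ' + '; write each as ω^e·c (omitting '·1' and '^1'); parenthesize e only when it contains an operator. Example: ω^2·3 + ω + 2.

[0] 10 ≡ 2·4 + 2 (base 4). Lift 5: 12. −1: 11.
[1] 11 ≡ 2·5 + 1 (base 5). Lift 6: 13. −1: 12.
[2] 12 ≡ 2·6 (base 6). Lift 7: 14. −1: 13.
[3] 13 ≡ 7 + 6 (base 7). Lift 8: 14. −1: 13.

ω + 6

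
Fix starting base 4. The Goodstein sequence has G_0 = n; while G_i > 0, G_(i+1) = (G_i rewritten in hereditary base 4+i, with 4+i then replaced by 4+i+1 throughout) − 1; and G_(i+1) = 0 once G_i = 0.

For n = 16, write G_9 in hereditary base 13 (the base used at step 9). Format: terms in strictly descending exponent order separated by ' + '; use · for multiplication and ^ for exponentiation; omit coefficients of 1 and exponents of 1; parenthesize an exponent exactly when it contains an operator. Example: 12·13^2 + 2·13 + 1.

3·13 + 6

G_0=16  [base 4] 4^2  →[4↦5]→  5^2 = 25  −1 ⇒ G_1=24
G_1=24  [base 5] 4·5 + 4  →[5↦6]→  4·6 + 4 = 28  −1 ⇒ G_2=27
G_2=27  [base 6] 4·6 + 3  →[6↦7]→  4·7 + 3 = 31  −1 ⇒ G_3=30
G_3=30  [base 7] 4·7 + 2  →[7↦8]→  4·8 + 2 = 34  −1 ⇒ G_4=33
G_4=33  [base 8] 4·8 + 1  →[8↦9]→  4·9 + 1 = 37  −1 ⇒ G_5=36
G_5=36  [base 9] 4·9  →[9↦10]→  4·10 = 40  −1 ⇒ G_6=39
G_6=39  [base 10] 3·10 + 9  →[10↦11]→  3·11 + 9 = 42  −1 ⇒ G_7=41
G_7=41  [base 11] 3·11 + 8  →[11↦12]→  3·12 + 8 = 44  −1 ⇒ G_8=43
G_8=43  [base 12] 3·12 + 7  →[12↦13]→  3·13 + 7 = 46  −1 ⇒ G_9=45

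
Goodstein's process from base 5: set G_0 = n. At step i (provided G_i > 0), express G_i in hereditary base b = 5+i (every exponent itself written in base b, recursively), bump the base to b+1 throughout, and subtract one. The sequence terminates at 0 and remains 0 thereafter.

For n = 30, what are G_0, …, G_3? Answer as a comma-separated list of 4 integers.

30, 41, 53, 67

30 —HB5→ 5^2 + 5 —bump→ 6^2 + 6 = 42 —(−1)→ 41
41 —HB6→ 6^2 + 5 —bump→ 7^2 + 5 = 54 —(−1)→ 53
53 —HB7→ 7^2 + 4 —bump→ 8^2 + 4 = 68 —(−1)→ 67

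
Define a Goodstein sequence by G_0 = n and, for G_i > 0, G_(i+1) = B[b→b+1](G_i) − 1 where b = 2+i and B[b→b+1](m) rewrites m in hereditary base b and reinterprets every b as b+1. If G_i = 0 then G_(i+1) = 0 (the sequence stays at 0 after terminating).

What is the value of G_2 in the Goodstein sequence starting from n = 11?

1027

step 0: 11 = 2^(2 + 1) + 2 + 1; sub 3 for 2: 3^(3 + 1) + 3 + 1; = 85; G_1 = 85−1 = 84
step 1: 84 = 3^(3 + 1) + 3; sub 4 for 3: 4^(4 + 1) + 4; = 1028; G_2 = 1028−1 = 1027
step 2: 1027 = 4^(4 + 1) + 3; sub 5 for 4: 5^(5 + 1) + 3; = 15628; G_3 = 15628−1 = 15627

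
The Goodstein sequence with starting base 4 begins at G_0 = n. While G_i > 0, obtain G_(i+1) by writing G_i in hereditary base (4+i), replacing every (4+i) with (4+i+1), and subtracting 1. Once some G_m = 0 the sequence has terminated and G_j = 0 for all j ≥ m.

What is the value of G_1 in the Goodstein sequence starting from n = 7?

7

base 4: 7 = 4 + 3; at 5: 5 + 3 = 8; next = 7
base 5: 7 = 5 + 2; at 6: 6 + 2 = 8; next = 7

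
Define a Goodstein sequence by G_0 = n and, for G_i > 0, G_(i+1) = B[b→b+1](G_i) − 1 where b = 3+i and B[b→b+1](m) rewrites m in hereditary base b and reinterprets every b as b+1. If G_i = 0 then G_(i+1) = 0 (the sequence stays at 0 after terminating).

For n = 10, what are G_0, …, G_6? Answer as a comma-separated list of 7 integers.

G_0 = 10. HB_3(10) = 3^2 + 1. Bump = 17. G_1 = 16.
G_1 = 16. HB_4(16) = 4^2. Bump = 25. G_2 = 24.
G_2 = 24. HB_5(24) = 4·5 + 4. Bump = 28. G_3 = 27.
G_3 = 27. HB_6(27) = 4·6 + 3. Bump = 31. G_4 = 30.
G_4 = 30. HB_7(30) = 4·7 + 2. Bump = 34. G_5 = 33.
G_5 = 33. HB_8(33) = 4·8 + 1. Bump = 37. G_6 = 36.

10, 16, 24, 27, 30, 33, 36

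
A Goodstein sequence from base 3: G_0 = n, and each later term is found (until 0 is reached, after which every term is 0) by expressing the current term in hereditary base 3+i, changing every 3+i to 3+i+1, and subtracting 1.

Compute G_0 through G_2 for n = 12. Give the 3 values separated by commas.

12, 19, 27

G_0=12  [base 3] 3^2 + 3  →[3↦4]→  4^2 + 4 = 20  −1 ⇒ G_1=19
G_1=19  [base 4] 4^2 + 3  →[4↦5]→  5^2 + 3 = 28  −1 ⇒ G_2=27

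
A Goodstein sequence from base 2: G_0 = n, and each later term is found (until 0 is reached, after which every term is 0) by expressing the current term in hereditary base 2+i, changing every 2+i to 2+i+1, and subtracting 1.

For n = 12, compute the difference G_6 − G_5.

G_0=12  [base 2] 2^(2 + 1) + 2^2  →[2↦3]→  3^(3 + 1) + 3^3 = 108  −1 ⇒ G_1=107
G_1=107  [base 3] 3^(3 + 1) + 2·3^2 + 2·3 + 2  →[3↦4]→  4^(4 + 1) + 2·4^2 + 2·4 + 2 = 1066  −1 ⇒ G_2=1065
G_2=1065  [base 4] 4^(4 + 1) + 2·4^2 + 2·4 + 1  →[4↦5]→  5^(5 + 1) + 2·5^2 + 2·5 + 1 = 15686  −1 ⇒ G_3=15685
G_3=15685  [base 5] 5^(5 + 1) + 2·5^2 + 2·5  →[5↦6]→  6^(6 + 1) + 2·6^2 + 2·6 = 280020  −1 ⇒ G_4=280019
G_4=280019  [base 6] 6^(6 + 1) + 2·6^2 + 6 + 5  →[6↦7]→  7^(7 + 1) + 2·7^2 + 7 + 5 = 5764911  −1 ⇒ G_5=5764910
G_5=5764910  [base 7] 7^(7 + 1) + 2·7^2 + 7 + 4  →[7↦8]→  8^(8 + 1) + 2·8^2 + 8 + 4 = 134217868  −1 ⇒ G_6=134217867

128452957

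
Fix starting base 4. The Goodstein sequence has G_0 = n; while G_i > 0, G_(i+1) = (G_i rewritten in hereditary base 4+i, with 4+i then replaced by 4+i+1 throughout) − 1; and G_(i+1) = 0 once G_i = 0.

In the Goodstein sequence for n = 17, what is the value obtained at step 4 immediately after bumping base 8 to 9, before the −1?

17 —HB4→ 4^2 + 1 —bump→ 5^2 + 1 = 26 —(−1)→ 25
25 —HB5→ 5^2 —bump→ 6^2 = 36 —(−1)→ 35
35 —HB6→ 5·6 + 5 —bump→ 5·7 + 5 = 40 —(−1)→ 39
39 —HB7→ 5·7 + 4 —bump→ 5·8 + 4 = 44 —(−1)→ 43
43 —HB8→ 5·8 + 3 —bump→ 5·9 + 3 = 48 —(−1)→ 47

48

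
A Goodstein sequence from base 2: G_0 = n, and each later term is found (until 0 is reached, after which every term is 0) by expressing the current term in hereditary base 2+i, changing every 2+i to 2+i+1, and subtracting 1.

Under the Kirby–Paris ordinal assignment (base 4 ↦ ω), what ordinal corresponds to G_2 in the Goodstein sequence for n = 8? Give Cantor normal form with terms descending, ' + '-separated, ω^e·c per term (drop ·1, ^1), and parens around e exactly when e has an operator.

ω^ω·2 + ω^2·2 + ω·2 + 1

[0] 8 ≡ 2^(2 + 1) (base 2). Lift 3: 81. −1: 80.
[1] 80 ≡ 2·3^3 + 2·3^2 + 2·3 + 2 (base 3). Lift 4: 554. −1: 553.
[2] 553 ≡ 2·4^4 + 2·4^2 + 2·4 + 1 (base 4). Lift 5: 6311. −1: 6310.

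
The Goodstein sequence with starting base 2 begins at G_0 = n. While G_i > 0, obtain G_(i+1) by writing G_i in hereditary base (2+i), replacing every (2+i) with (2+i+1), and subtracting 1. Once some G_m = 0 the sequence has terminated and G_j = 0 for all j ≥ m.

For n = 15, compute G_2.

1283

G_0 = 15. HB_2(15) = 2^(2 + 1) + 2^2 + 2 + 1. Bump = 112. G_1 = 111.
G_1 = 111. HB_3(111) = 3^(3 + 1) + 3^3 + 3. Bump = 1284. G_2 = 1283.
G_2 = 1283. HB_4(1283) = 4^(4 + 1) + 4^4 + 3. Bump = 18753. G_3 = 18752.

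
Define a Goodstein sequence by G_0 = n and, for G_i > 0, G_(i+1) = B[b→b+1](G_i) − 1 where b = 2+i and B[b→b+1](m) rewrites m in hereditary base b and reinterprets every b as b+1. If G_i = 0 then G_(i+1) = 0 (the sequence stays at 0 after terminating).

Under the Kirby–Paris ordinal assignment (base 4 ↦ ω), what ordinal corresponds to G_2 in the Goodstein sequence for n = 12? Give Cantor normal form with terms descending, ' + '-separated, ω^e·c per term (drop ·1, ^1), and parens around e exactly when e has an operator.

ω^(ω + 1) + ω^2·2 + ω·2 + 1

step 0: 12 = 2^(2 + 1) + 2^2; sub 3 for 2: 3^(3 + 1) + 3^3; = 108; G_1 = 108−1 = 107
step 1: 107 = 3^(3 + 1) + 2·3^2 + 2·3 + 2; sub 4 for 3: 4^(4 + 1) + 2·4^2 + 2·4 + 2; = 1066; G_2 = 1066−1 = 1065
step 2: 1065 = 4^(4 + 1) + 2·4^2 + 2·4 + 1; sub 5 for 4: 5^(5 + 1) + 2·5^2 + 2·5 + 1; = 15686; G_3 = 15686−1 = 15685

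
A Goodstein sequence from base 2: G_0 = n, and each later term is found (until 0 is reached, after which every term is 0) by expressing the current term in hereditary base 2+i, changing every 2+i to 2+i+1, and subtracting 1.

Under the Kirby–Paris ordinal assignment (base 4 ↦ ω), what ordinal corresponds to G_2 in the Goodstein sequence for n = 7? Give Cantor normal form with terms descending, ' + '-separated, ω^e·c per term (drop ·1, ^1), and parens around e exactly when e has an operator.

ω^ω + 3

step 0: 7 = 2^2 + 2 + 1; sub 3 for 2: 3^3 + 3 + 1; = 31; G_1 = 31−1 = 30
step 1: 30 = 3^3 + 3; sub 4 for 3: 4^4 + 4; = 260; G_2 = 260−1 = 259
step 2: 259 = 4^4 + 3; sub 5 for 4: 5^5 + 3; = 3128; G_3 = 3128−1 = 3127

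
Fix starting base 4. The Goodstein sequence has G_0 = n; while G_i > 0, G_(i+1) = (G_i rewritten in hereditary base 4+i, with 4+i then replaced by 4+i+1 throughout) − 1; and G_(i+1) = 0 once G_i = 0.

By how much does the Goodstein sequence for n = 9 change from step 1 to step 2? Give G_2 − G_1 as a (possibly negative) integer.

1

G_0=9  [base 4] 2·4 + 1  →[4↦5]→  2·5 + 1 = 11  −1 ⇒ G_1=10
G_1=10  [base 5] 2·5  →[5↦6]→  2·6 = 12  −1 ⇒ G_2=11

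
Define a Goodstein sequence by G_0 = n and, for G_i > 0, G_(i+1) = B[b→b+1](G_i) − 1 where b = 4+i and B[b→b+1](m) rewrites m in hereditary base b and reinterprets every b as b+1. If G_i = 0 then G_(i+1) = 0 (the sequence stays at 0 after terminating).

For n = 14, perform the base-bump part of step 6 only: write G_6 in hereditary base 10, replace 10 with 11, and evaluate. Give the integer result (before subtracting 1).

G_0=14  [base 4] 3·4 + 2  →[4↦5]→  3·5 + 2 = 17  −1 ⇒ G_1=16
G_1=16  [base 5] 3·5 + 1  →[5↦6]→  3·6 + 1 = 19  −1 ⇒ G_2=18
G_2=18  [base 6] 3·6  →[6↦7]→  3·7 = 21  −1 ⇒ G_3=20
G_3=20  [base 7] 2·7 + 6  →[7↦8]→  2·8 + 6 = 22  −1 ⇒ G_4=21
G_4=21  [base 8] 2·8 + 5  →[8↦9]→  2·9 + 5 = 23  −1 ⇒ G_5=22
G_5=22  [base 9] 2·9 + 4  →[9↦10]→  2·10 + 4 = 24  −1 ⇒ G_6=23
G_6=23  [base 10] 2·10 + 3  →[10↦11]→  2·11 + 3 = 25  −1 ⇒ G_7=24

25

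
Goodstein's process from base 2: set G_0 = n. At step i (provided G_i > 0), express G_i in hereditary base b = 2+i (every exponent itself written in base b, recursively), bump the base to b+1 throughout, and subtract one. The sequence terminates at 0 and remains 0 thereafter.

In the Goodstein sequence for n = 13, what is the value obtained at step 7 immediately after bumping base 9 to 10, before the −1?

i=0: 13 = 2^(2 + 1) + 2^2 + 1 (b=2); 2→3: 3^(3 + 1) + 3^3 + 1 = 109; 109−1 = 108
i=1: 108 = 3^(3 + 1) + 3^3 (b=3); 3→4: 4^(4 + 1) + 4^4 = 1280; 1280−1 = 1279
i=2: 1279 = 4^(4 + 1) + 3·4^3 + 3·4^2 + 3·4 + 3 (b=4); 4→5: 5^(5 + 1) + 3·5^3 + 3·5^2 + 3·5 + 3 = 16093; 16093−1 = 16092
i=3: 16092 = 5^(5 + 1) + 3·5^3 + 3·5^2 + 3·5 + 2 (b=5); 5→6: 6^(6 + 1) + 3·6^3 + 3·6^2 + 3·6 + 2 = 280712; 280712−1 = 280711
i=4: 280711 = 6^(6 + 1) + 3·6^3 + 3·6^2 + 3·6 + 1 (b=6); 6→7: 7^(7 + 1) + 3·7^3 + 3·7^2 + 3·7 + 1 = 5765999; 5765999−1 = 5765998
i=5: 5765998 = 7^(7 + 1) + 3·7^3 + 3·7^2 + 3·7 (b=7); 7→8: 8^(8 + 1) + 3·8^3 + 3·8^2 + 3·8 = 134219480; 134219480−1 = 134219479
i=6: 134219479 = 8^(8 + 1) + 3·8^3 + 3·8^2 + 2·8 + 7 (b=8); 8→9: 9^(9 + 1) + 3·9^3 + 3·9^2 + 2·9 + 7 = 3486786856; 3486786856−1 = 3486786855
i=7: 3486786855 = 9^(9 + 1) + 3·9^3 + 3·9^2 + 2·9 + 6 (b=9); 9→10: 10^(10 + 1) + 3·10^3 + 3·10^2 + 2·10 + 6 = 100000003326; 100000003326−1 = 100000003325

100000003326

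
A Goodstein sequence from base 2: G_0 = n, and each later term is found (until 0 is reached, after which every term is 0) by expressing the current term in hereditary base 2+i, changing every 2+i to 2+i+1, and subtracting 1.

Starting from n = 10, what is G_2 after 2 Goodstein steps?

1025

[0] 10 ≡ 2^(2 + 1) + 2 (base 2). Lift 3: 84. −1: 83.
[1] 83 ≡ 3^(3 + 1) + 2 (base 3). Lift 4: 1026. −1: 1025.
[2] 1025 ≡ 4^(4 + 1) + 1 (base 4). Lift 5: 15626. −1: 15625.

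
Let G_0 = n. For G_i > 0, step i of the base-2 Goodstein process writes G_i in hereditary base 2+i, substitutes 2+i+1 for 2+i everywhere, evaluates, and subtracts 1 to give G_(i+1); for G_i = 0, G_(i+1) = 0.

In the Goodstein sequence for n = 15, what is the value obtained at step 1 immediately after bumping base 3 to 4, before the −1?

[0] 15 ≡ 2^(2 + 1) + 2^2 + 2 + 1 (base 2). Lift 3: 112. −1: 111.
[1] 111 ≡ 3^(3 + 1) + 3^3 + 3 (base 3). Lift 4: 1284. −1: 1283.

1284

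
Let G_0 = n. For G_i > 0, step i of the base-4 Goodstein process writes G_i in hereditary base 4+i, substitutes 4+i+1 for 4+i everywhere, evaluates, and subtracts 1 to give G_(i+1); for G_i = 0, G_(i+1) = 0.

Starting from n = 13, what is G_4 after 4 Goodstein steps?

13 —HB4→ 3·4 + 1 —bump→ 3·5 + 1 = 16 —(−1)→ 15
15 —HB5→ 3·5 —bump→ 3·6 = 18 —(−1)→ 17
17 —HB6→ 2·6 + 5 —bump→ 2·7 + 5 = 19 —(−1)→ 18
18 —HB7→ 2·7 + 4 —bump→ 2·8 + 4 = 20 —(−1)→ 19

19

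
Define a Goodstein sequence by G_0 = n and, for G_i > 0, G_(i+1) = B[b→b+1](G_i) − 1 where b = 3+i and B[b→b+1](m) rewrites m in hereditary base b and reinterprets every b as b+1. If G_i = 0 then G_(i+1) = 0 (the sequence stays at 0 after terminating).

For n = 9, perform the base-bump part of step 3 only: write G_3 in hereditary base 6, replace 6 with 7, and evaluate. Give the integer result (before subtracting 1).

22

9 —HB3→ 3^2 —bump→ 4^2 = 16 —(−1)→ 15
15 —HB4→ 3·4 + 3 —bump→ 3·5 + 3 = 18 —(−1)→ 17
17 —HB5→ 3·5 + 2 —bump→ 3·6 + 2 = 20 —(−1)→ 19
19 —HB6→ 3·6 + 1 —bump→ 3·7 + 1 = 22 —(−1)→ 21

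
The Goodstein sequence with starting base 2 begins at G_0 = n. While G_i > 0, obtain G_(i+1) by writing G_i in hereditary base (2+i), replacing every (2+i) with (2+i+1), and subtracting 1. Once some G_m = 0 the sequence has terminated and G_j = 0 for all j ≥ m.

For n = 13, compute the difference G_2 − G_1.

1171

i=0: 13 = 2^(2 + 1) + 2^2 + 1 (b=2); 2→3: 3^(3 + 1) + 3^3 + 1 = 109; 109−1 = 108
i=1: 108 = 3^(3 + 1) + 3^3 (b=3); 3→4: 4^(4 + 1) + 4^4 = 1280; 1280−1 = 1279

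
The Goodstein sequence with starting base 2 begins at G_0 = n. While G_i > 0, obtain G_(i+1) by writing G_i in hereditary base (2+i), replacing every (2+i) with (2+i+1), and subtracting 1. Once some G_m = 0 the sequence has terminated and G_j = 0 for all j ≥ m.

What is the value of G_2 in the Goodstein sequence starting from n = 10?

1025

10 —HB2→ 2^(2 + 1) + 2 —bump→ 3^(3 + 1) + 3 = 84 —(−1)→ 83
83 —HB3→ 3^(3 + 1) + 2 —bump→ 4^(4 + 1) + 2 = 1026 —(−1)→ 1025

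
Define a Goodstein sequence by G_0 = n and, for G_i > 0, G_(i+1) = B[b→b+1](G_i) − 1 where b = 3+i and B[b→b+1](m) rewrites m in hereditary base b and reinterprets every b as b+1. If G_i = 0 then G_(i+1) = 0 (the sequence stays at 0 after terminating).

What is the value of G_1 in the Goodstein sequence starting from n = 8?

8 —HB3→ 2·3 + 2 —bump→ 2·4 + 2 = 10 —(−1)→ 9
9 —HB4→ 2·4 + 1 —bump→ 2·5 + 1 = 11 —(−1)→ 10

9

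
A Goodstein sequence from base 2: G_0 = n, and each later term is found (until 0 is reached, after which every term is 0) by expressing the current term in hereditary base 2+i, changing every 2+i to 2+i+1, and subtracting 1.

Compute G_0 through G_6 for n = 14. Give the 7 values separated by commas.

14, 110, 1281, 18750, 326591, 5862840, 134404971

G_0=14  [base 2] 2^(2 + 1) + 2^2 + 2  →[2↦3]→  3^(3 + 1) + 3^3 + 3 = 111  −1 ⇒ G_1=110
G_1=110  [base 3] 3^(3 + 1) + 3^3 + 2  →[3↦4]→  4^(4 + 1) + 4^4 + 2 = 1282  −1 ⇒ G_2=1281
G_2=1281  [base 4] 4^(4 + 1) + 4^4 + 1  →[4↦5]→  5^(5 + 1) + 5^5 + 1 = 18751  −1 ⇒ G_3=18750
G_3=18750  [base 5] 5^(5 + 1) + 5^5  →[5↦6]→  6^(6 + 1) + 6^6 = 326592  −1 ⇒ G_4=326591
G_4=326591  [base 6] 6^(6 + 1) + 5·6^5 + 5·6^4 + 5·6^3 + 5·6^2 + 5·6 + 5  →[6↦7]→  7^(7 + 1) + 5·7^5 + 5·7^4 + 5·7^3 + 5·7^2 + 5·7 + 5 = 5862841  −1 ⇒ G_5=5862840
G_5=5862840  [base 7] 7^(7 + 1) + 5·7^5 + 5·7^4 + 5·7^3 + 5·7^2 + 5·7 + 4  →[7↦8]→  8^(8 + 1) + 5·8^5 + 5·8^4 + 5·8^3 + 5·8^2 + 5·8 + 4 = 134404972  −1 ⇒ G_6=134404971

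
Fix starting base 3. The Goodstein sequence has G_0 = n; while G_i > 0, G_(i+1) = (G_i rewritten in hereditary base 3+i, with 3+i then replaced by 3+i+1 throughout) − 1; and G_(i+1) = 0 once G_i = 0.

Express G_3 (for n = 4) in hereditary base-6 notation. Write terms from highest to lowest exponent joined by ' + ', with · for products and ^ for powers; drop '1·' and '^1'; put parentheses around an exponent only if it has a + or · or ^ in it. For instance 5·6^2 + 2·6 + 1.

3

i=0: 4 = 3 + 1 (b=3); 3→4: 4 + 1 = 5; 5−1 = 4
i=1: 4 = 4 (b=4); 4→5: 5 = 5; 5−1 = 4
i=2: 4 = 4 (b=5); 5→6: 4 = 4; 4−1 = 3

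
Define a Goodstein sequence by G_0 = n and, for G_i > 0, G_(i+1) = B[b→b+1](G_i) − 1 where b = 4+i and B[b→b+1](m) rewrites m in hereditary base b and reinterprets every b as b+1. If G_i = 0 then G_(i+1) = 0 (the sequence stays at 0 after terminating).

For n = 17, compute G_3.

G_0 = 17. HB_4(17) = 4^2 + 1. Bump = 26. G_1 = 25.
G_1 = 25. HB_5(25) = 5^2. Bump = 36. G_2 = 35.
G_2 = 35. HB_6(35) = 5·6 + 5. Bump = 40. G_3 = 39.

39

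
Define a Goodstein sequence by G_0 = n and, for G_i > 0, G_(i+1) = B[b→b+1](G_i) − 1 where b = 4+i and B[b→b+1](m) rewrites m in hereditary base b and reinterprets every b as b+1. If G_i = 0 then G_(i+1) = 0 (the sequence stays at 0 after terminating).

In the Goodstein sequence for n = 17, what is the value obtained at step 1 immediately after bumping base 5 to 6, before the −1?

36

i=0: 17 = 4^2 + 1 (b=4); 4→5: 5^2 + 1 = 26; 26−1 = 25
i=1: 25 = 5^2 (b=5); 5→6: 6^2 = 36; 36−1 = 35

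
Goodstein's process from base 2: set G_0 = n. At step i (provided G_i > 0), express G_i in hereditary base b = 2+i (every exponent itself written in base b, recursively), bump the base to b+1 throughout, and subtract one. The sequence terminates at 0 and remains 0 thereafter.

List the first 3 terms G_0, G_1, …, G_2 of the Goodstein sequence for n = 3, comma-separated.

base 2: 3 = 2 + 1; at 3: 3 + 1 = 4; next = 3
base 3: 3 = 3; at 4: 4 = 4; next = 3

3, 3, 3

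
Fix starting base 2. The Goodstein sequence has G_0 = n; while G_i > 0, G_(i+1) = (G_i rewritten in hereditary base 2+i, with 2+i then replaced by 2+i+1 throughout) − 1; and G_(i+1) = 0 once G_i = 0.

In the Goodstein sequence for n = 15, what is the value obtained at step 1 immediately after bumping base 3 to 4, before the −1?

1284

(0) 15|_2 = 2^(2 + 1) + 2^2 + 2 + 1 ↦ 3^(3 + 1) + 3^3 + 3 + 1|_3 = 112 ⇒ 111
(1) 111|_3 = 3^(3 + 1) + 3^3 + 3 ↦ 4^(4 + 1) + 4^4 + 4|_4 = 1284 ⇒ 1283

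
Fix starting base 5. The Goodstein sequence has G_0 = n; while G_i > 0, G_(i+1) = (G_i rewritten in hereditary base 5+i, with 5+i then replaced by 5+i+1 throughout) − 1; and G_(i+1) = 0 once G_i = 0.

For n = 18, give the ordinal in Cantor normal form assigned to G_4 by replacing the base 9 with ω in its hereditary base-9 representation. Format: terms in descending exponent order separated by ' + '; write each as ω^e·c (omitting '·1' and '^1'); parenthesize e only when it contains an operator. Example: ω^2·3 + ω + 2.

G_0 = 18. HB_5(18) = 3·5 + 3. Bump = 21. G_1 = 20.
G_1 = 20. HB_6(20) = 3·6 + 2. Bump = 23. G_2 = 22.
G_2 = 22. HB_7(22) = 3·7 + 1. Bump = 25. G_3 = 24.
G_3 = 24. HB_8(24) = 3·8. Bump = 27. G_4 = 26.
G_4 = 26. HB_9(26) = 2·9 + 8. Bump = 28. G_5 = 27.

ω·2 + 8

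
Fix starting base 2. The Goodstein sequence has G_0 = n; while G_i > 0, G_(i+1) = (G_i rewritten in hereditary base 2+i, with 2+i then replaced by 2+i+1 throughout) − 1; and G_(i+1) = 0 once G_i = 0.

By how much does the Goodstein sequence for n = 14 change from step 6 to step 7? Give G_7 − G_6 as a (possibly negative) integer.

3352711577

14 —HB2→ 2^(2 + 1) + 2^2 + 2 —bump→ 3^(3 + 1) + 3^3 + 3 = 111 —(−1)→ 110
110 —HB3→ 3^(3 + 1) + 3^3 + 2 —bump→ 4^(4 + 1) + 4^4 + 2 = 1282 —(−1)→ 1281
1281 —HB4→ 4^(4 + 1) + 4^4 + 1 —bump→ 5^(5 + 1) + 5^5 + 1 = 18751 —(−1)→ 18750
18750 —HB5→ 5^(5 + 1) + 5^5 —bump→ 6^(6 + 1) + 6^6 = 326592 —(−1)→ 326591
326591 —HB6→ 6^(6 + 1) + 5·6^5 + 5·6^4 + 5·6^3 + 5·6^2 + 5·6 + 5 —bump→ 7^(7 + 1) + 5·7^5 + 5·7^4 + 5·7^3 + 5·7^2 + 5·7 + 5 = 5862841 —(−1)→ 5862840
5862840 —HB7→ 7^(7 + 1) + 5·7^5 + 5·7^4 + 5·7^3 + 5·7^2 + 5·7 + 4 —bump→ 8^(8 + 1) + 5·8^5 + 5·8^4 + 5·8^3 + 5·8^2 + 5·8 + 4 = 134404972 —(−1)→ 134404971
134404971 —HB8→ 8^(8 + 1) + 5·8^5 + 5·8^4 + 5·8^3 + 5·8^2 + 5·8 + 3 —bump→ 9^(9 + 1) + 5·9^5 + 5·9^4 + 5·9^3 + 5·9^2 + 5·9 + 3 = 3487116549 —(−1)→ 3487116548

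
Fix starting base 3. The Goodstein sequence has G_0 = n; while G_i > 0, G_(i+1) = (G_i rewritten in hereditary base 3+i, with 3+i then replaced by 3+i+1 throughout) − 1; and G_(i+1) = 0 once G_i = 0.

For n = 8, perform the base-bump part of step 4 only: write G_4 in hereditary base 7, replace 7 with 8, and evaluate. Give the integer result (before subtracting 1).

8 —HB3→ 2·3 + 2 —bump→ 2·4 + 2 = 10 —(−1)→ 9
9 —HB4→ 2·4 + 1 —bump→ 2·5 + 1 = 11 —(−1)→ 10
10 —HB5→ 2·5 —bump→ 2·6 = 12 —(−1)→ 11
11 —HB6→ 6 + 5 —bump→ 7 + 5 = 12 —(−1)→ 11
11 —HB7→ 7 + 4 —bump→ 8 + 4 = 12 —(−1)→ 11

12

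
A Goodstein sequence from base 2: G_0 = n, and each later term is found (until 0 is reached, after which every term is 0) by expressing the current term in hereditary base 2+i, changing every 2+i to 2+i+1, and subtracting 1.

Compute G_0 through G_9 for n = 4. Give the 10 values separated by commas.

4, 26, 41, 60, 83, 109, 139, 173, 211, 253

G_0=4  [base 2] 2^2  →[2↦3]→  3^3 = 27  −1 ⇒ G_1=26
G_1=26  [base 3] 2·3^2 + 2·3 + 2  →[3↦4]→  2·4^2 + 2·4 + 2 = 42  −1 ⇒ G_2=41
G_2=41  [base 4] 2·4^2 + 2·4 + 1  →[4↦5]→  2·5^2 + 2·5 + 1 = 61  −1 ⇒ G_3=60
G_3=60  [base 5] 2·5^2 + 2·5  →[5↦6]→  2·6^2 + 2·6 = 84  −1 ⇒ G_4=83
G_4=83  [base 6] 2·6^2 + 6 + 5  →[6↦7]→  2·7^2 + 7 + 5 = 110  −1 ⇒ G_5=109
G_5=109  [base 7] 2·7^2 + 7 + 4  →[7↦8]→  2·8^2 + 8 + 4 = 140  −1 ⇒ G_6=139
G_6=139  [base 8] 2·8^2 + 8 + 3  →[8↦9]→  2·9^2 + 9 + 3 = 174  −1 ⇒ G_7=173
G_7=173  [base 9] 2·9^2 + 9 + 2  →[9↦10]→  2·10^2 + 10 + 2 = 212  −1 ⇒ G_8=211
G_8=211  [base 10] 2·10^2 + 10 + 1  →[10↦11]→  2·11^2 + 11 + 1 = 254  −1 ⇒ G_9=253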